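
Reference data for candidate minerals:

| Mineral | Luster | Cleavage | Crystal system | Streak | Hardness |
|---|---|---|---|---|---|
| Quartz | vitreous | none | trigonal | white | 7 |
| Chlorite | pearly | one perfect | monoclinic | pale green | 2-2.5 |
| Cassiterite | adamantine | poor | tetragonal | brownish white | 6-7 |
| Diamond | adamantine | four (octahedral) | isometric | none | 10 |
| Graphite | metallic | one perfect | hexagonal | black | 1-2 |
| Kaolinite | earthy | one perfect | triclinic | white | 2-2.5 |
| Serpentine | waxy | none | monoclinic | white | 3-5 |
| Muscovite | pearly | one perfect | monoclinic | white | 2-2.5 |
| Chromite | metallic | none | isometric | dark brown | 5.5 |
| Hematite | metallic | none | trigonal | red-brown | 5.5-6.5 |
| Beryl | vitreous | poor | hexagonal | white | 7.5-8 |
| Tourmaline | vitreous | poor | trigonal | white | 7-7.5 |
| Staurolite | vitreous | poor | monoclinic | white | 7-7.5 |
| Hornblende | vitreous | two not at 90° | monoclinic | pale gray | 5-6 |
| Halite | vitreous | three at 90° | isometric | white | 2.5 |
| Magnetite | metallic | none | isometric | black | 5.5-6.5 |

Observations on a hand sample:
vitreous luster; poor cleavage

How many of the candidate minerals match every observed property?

3

Vitreous luster — leaves Quartz, Beryl, Tourmaline, Staurolite, Hornblende, Halite.
Poor cleavage excludes Quartz, Hornblende, Halite.
Consistent with every observation: Beryl, Staurolite, Tourmaline.
That is 3 minerals.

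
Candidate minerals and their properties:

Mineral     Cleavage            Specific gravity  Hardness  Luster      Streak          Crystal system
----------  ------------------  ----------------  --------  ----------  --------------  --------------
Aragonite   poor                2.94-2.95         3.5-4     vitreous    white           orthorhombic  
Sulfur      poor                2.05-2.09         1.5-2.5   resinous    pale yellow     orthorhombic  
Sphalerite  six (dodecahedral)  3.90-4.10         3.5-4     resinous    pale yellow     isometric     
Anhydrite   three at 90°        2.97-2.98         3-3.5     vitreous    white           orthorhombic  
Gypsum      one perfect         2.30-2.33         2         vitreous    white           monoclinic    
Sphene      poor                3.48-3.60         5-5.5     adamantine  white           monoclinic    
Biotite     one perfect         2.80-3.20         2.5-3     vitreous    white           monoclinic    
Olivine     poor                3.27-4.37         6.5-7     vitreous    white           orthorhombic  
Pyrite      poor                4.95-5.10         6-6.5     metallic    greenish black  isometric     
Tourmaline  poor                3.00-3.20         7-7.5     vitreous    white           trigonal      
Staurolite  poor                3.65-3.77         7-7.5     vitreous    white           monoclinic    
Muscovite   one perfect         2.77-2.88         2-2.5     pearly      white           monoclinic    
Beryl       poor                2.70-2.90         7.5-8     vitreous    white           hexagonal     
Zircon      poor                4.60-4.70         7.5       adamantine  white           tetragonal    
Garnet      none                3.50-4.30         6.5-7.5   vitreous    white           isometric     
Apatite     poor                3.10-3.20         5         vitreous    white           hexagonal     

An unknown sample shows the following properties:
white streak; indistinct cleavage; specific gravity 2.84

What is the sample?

Beryl

White streak rules out Sulfur, Sphalerite, Pyrite.
Indistinct cleavage rules out Anhydrite, Gypsum, Biotite, Muscovite, Garnet.
Specific gravity 2.84: Beryl remains.
The only mineral consistent with every observation is Beryl.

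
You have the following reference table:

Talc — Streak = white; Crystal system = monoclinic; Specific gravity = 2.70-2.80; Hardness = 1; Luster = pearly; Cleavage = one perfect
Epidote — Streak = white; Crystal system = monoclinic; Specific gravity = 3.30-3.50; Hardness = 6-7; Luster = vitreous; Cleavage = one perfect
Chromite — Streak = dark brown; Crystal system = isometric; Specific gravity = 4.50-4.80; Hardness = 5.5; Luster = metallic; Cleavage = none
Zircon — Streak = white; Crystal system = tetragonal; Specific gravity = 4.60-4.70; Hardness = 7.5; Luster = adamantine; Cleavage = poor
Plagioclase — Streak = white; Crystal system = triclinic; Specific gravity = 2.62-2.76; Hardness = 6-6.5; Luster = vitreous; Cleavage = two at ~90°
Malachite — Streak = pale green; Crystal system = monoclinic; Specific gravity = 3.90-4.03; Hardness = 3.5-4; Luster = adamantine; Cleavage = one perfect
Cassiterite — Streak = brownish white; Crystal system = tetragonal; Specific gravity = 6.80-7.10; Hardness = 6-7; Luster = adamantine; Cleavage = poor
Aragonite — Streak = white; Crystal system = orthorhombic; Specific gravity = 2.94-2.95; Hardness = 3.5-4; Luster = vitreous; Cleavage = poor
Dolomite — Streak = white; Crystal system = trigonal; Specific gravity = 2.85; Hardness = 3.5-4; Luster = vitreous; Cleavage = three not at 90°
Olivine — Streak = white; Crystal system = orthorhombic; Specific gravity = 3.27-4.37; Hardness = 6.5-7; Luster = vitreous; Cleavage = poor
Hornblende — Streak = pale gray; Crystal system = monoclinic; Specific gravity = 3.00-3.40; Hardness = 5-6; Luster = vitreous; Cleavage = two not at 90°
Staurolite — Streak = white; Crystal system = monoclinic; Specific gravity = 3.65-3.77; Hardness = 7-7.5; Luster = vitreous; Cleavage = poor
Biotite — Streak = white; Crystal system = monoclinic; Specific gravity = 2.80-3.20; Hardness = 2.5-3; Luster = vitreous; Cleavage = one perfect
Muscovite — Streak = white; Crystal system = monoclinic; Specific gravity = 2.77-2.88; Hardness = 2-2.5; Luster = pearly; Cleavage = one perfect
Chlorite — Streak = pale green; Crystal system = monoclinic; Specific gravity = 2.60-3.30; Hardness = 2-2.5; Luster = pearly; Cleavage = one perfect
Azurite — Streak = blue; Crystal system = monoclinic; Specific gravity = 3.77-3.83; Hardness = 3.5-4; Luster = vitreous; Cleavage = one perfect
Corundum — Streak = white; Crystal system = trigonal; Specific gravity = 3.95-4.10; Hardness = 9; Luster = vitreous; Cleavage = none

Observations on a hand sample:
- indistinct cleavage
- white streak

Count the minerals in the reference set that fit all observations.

Indistinct cleavage: Zircon, Cassiterite, Aragonite, Olivine, Staurolite remain.
White streak is inconsistent with Cassiterite.
Consistent with every observation: Aragonite, Olivine, Staurolite, Zircon.
That is 4 minerals.

4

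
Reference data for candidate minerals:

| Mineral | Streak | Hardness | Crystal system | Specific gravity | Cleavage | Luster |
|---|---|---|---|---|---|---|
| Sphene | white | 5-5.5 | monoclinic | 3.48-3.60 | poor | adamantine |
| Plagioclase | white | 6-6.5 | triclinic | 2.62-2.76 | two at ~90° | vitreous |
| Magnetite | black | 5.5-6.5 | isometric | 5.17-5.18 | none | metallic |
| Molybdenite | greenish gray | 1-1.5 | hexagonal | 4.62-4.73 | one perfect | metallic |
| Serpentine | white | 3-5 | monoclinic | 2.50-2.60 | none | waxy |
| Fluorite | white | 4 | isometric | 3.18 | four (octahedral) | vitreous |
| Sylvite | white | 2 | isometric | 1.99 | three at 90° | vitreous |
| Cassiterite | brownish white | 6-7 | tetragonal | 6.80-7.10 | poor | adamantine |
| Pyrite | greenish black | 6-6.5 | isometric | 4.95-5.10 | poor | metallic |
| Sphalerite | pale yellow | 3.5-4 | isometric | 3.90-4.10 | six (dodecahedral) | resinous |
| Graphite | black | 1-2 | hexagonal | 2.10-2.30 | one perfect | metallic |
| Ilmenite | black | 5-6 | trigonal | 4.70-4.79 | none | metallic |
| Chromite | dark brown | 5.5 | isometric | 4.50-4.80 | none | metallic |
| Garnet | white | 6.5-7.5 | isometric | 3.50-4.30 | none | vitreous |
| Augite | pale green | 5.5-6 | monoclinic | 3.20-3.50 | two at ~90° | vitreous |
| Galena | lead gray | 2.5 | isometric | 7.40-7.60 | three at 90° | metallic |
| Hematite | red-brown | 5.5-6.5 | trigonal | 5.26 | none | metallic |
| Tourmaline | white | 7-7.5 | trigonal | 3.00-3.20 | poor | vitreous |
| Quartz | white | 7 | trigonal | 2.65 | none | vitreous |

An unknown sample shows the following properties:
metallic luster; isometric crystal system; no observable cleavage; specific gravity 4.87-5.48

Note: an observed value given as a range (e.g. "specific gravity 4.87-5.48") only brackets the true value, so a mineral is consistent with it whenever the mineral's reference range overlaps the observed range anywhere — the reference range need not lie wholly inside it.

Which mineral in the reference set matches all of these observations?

Magnetite

Metallic luster: leaves Magnetite, Molybdenite, Pyrite, Graphite, Ilmenite, Chromite, Galena, Hematite.
Isometric crystal system rules out Molybdenite, Graphite, Ilmenite, Hematite.
No observable cleavage is inconsistent with Pyrite, Galena.
Specific gravity 4.87-5.48 rules out Chromite.
Only Magnetite satisfies all observations.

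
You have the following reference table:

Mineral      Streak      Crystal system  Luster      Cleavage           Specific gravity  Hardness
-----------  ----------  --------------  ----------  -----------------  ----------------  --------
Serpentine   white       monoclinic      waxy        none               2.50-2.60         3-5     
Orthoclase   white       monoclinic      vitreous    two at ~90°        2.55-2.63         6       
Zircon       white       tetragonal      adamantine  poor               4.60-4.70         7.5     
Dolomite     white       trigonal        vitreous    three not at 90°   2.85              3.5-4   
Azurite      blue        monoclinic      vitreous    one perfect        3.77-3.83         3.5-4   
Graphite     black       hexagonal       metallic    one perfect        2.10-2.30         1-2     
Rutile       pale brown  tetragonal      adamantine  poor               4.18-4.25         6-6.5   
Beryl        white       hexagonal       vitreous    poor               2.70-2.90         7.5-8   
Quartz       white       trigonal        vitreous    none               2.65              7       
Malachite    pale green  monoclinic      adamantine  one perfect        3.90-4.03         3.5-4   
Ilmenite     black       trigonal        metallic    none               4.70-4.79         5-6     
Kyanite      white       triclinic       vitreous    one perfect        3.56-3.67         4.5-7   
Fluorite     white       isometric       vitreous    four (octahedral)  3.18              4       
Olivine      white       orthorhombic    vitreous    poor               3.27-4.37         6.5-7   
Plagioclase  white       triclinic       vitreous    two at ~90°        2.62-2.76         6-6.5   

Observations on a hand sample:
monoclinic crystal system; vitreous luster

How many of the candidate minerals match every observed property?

2

Monoclinic crystal system: narrows the field to Serpentine, Orthoclase, Azurite, Malachite.
Vitreous luster is inconsistent with Serpentine, Malachite.
Remaining candidates: Azurite, Orthoclase.
That is 2 minerals.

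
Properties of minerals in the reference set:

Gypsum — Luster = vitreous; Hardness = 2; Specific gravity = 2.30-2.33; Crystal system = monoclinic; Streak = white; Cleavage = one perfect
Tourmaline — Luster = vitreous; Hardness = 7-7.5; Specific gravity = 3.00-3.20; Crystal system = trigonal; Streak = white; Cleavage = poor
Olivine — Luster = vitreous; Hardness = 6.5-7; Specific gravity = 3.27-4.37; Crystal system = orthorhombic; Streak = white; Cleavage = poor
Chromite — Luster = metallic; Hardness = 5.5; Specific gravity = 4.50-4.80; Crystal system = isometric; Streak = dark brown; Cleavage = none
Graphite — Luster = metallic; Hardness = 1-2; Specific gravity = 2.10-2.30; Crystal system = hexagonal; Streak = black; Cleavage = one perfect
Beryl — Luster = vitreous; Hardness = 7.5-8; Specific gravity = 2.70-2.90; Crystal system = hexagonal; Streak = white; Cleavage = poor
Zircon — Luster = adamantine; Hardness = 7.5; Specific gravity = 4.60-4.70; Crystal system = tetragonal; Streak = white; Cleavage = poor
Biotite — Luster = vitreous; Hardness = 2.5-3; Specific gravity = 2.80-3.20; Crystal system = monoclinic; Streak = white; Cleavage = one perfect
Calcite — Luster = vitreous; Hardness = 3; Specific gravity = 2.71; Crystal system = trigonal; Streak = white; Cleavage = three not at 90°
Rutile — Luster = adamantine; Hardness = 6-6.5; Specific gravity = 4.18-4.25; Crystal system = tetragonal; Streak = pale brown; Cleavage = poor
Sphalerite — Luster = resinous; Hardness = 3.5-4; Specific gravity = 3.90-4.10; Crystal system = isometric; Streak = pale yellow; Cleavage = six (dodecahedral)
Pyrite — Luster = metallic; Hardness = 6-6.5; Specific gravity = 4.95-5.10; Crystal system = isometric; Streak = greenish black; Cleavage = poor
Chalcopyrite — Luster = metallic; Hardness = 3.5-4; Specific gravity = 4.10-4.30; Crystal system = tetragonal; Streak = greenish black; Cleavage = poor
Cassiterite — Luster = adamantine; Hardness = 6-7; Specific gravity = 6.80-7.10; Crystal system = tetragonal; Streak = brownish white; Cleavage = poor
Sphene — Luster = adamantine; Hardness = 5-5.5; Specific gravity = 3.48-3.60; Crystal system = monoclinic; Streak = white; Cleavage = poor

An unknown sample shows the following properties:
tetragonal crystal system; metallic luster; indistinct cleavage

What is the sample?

Tetragonal crystal system: narrows the field to Zircon, Rutile, Chalcopyrite, Cassiterite.
Metallic luster: Chalcopyrite remains.
Indistinct cleavage: no further eliminations.
Only Chalcopyrite satisfies all observations.

Chalcopyrite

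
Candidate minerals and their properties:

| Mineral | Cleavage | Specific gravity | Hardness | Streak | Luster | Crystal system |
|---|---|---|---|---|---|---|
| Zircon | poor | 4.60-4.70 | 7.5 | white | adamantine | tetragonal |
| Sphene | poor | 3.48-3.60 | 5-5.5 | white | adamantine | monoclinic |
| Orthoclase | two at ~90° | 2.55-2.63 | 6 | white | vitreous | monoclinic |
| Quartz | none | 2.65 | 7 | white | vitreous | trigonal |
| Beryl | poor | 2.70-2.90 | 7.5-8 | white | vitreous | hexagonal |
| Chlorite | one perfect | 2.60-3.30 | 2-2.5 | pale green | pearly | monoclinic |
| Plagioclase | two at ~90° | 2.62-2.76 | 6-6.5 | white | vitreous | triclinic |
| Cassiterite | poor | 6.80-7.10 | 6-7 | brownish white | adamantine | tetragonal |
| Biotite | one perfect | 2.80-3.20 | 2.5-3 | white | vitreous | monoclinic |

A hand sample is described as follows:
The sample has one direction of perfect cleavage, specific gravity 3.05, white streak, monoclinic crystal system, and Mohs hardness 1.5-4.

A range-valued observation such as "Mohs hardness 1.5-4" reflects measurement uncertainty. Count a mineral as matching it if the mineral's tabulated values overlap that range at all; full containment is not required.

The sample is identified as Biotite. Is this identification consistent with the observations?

One direction of perfect cleavage — agrees with Biotite (cleavage one perfect).
Specific gravity 3.05 — agrees with Biotite (SG 2.80-3.20).
White streak — agrees with Biotite (white streak).
Monoclinic crystal system — agrees with Biotite (monoclinic system).
Mohs hardness 1.5-4 — agrees with Biotite (hardness 2.5-3).
Every observed property is compatible with the reference values for Biotite.

Consistent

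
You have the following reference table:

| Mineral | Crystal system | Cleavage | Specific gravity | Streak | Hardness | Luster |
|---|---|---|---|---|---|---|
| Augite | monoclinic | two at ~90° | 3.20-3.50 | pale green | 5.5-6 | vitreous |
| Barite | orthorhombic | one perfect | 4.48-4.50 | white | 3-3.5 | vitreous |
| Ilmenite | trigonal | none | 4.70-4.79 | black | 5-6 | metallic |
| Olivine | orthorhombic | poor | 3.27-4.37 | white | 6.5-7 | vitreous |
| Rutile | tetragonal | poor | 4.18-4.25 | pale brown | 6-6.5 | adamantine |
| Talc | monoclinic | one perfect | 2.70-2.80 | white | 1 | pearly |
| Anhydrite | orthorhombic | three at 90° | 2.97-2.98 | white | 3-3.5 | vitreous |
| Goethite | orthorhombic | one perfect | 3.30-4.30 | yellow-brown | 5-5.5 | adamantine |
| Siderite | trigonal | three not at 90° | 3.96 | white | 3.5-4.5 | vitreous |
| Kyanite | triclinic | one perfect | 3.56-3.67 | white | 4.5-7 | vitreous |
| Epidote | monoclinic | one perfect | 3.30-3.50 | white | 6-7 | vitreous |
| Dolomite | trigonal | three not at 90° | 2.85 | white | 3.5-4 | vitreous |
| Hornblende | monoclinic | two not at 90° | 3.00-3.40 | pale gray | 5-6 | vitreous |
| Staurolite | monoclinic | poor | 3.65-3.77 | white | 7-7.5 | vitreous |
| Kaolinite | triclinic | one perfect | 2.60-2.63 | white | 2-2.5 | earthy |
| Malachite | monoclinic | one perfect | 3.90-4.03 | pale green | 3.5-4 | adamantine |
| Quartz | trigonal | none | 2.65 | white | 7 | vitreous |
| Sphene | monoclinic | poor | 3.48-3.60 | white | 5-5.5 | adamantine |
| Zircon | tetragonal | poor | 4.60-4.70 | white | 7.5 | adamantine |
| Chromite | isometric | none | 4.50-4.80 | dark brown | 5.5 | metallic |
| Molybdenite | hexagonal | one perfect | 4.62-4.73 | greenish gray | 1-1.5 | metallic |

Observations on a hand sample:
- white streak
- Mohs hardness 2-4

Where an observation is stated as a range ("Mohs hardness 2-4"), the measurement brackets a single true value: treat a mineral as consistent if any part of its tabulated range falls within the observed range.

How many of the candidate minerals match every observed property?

White streak — leaves Barite, Olivine, Talc, Anhydrite, Siderite, Kyanite, Epidote, Dolomite, Staurolite, Kaolinite, Quartz, Sphene, Zircon.
Mohs hardness 2-4 — Barite, Anhydrite, Siderite, Dolomite, Kaolinite remain.
The minerals that satisfy all observations are Anhydrite, Barite, Dolomite, Kaolinite, Siderite.
That is 5 minerals.

5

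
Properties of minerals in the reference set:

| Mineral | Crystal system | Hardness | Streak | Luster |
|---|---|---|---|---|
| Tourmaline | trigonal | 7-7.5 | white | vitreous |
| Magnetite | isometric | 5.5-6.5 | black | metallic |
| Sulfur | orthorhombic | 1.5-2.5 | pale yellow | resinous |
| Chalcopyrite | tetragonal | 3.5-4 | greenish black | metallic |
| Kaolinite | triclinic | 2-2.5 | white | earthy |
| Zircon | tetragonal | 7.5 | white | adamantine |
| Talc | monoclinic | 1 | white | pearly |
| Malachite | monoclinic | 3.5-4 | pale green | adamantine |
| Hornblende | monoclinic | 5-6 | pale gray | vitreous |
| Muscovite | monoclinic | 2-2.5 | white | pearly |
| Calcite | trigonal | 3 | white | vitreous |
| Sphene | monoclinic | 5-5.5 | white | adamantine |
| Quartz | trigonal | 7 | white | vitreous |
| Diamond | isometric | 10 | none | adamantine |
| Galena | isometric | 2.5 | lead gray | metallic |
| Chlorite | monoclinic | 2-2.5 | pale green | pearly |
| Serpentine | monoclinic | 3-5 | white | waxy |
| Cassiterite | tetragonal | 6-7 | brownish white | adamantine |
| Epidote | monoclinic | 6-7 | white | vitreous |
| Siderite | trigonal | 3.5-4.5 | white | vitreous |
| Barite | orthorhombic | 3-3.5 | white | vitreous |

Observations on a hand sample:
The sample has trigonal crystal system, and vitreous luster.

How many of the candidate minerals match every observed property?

Trigonal crystal system — only Tourmaline, Calcite, Quartz, Siderite remain.
Vitreous luster — no further eliminations.
The minerals that satisfy all observations are Calcite, Quartz, Siderite, Tourmaline.
That is 4 minerals.

4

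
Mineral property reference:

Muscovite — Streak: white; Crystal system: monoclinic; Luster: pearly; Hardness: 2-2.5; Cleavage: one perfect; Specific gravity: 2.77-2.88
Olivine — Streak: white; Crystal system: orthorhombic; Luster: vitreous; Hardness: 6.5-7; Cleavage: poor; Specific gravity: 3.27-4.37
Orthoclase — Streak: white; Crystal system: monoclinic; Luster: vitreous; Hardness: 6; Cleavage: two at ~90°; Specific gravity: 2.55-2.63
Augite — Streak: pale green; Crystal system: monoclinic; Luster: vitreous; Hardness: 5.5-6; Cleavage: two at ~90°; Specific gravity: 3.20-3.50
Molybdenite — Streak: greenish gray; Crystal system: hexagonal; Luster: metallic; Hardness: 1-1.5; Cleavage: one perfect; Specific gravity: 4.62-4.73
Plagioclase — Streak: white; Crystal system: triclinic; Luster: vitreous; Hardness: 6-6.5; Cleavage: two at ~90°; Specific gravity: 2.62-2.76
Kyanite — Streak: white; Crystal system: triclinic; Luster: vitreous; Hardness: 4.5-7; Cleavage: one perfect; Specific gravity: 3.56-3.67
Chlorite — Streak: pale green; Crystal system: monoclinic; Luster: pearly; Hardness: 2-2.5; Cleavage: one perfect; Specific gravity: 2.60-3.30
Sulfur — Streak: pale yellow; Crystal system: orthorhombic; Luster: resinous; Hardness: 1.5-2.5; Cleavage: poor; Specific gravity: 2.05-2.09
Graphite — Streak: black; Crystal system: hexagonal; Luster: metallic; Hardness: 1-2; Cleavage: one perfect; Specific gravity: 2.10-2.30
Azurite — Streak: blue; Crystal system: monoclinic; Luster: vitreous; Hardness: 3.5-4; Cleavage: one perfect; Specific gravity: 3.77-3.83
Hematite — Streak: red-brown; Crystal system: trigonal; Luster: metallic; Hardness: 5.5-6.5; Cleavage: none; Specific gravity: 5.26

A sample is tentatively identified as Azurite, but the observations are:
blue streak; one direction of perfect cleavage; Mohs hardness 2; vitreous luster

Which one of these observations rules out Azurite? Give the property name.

hardness

Blue streak: Azurite has blue streak — agrees.
One direction of perfect cleavage: Azurite has cleavage one perfect — agrees.
Mohs hardness 2: Azurite has hardness 3.5-4 — outside the reference range.
Vitreous luster: Azurite has vitreous luster — agrees.
Only the hardness is inconsistent.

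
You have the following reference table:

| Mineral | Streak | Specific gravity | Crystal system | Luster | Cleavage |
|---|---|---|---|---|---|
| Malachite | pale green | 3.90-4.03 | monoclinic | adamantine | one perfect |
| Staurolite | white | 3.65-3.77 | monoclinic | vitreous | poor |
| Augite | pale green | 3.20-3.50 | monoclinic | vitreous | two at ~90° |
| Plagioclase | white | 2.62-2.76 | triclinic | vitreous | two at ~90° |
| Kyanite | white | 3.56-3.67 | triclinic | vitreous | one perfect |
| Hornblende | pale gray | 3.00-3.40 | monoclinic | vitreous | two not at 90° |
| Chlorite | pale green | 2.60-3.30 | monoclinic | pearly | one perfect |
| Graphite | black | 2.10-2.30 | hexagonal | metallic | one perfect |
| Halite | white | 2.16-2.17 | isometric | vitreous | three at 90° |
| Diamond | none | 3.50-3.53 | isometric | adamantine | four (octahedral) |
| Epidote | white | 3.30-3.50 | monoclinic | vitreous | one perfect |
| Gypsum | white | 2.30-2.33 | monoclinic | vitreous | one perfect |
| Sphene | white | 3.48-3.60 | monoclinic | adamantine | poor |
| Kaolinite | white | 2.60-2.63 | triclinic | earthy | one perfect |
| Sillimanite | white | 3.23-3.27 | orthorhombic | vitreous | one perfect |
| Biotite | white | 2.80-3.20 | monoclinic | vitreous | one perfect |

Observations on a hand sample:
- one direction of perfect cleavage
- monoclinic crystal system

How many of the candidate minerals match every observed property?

One direction of perfect cleavage: Malachite, Kyanite, Chlorite, Graphite, Epidote, Gypsum, Kaolinite, Sillimanite, Biotite remain.
Monoclinic crystal system excludes Kyanite, Graphite, Kaolinite, Sillimanite.
The minerals that satisfy all observations are Biotite, Chlorite, Epidote, Gypsum, Malachite.
That is 5 minerals.

5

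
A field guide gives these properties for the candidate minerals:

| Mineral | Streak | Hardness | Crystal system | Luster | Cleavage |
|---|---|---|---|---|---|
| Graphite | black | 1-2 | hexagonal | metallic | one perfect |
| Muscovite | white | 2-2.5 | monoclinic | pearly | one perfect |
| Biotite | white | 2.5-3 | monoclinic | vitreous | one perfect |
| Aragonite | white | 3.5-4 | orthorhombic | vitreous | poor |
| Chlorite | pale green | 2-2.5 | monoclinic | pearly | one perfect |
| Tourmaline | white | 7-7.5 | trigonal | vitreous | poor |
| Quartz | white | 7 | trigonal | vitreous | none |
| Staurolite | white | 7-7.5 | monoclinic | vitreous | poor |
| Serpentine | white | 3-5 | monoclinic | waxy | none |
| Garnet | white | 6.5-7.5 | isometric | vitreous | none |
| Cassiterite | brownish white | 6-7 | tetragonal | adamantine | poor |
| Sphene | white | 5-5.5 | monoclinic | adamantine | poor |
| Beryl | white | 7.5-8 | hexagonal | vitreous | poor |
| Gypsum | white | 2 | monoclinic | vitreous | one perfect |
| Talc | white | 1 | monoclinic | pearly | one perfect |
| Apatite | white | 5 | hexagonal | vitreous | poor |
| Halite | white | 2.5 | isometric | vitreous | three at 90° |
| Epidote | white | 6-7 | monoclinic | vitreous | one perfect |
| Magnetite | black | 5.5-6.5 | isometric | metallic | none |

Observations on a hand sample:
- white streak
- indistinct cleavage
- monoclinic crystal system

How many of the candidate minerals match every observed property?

2

White streak rules out Graphite, Chlorite, Cassiterite, Magnetite.
Indistinct cleavage: leaves Aragonite, Tourmaline, Staurolite, Sphene, Beryl, Apatite.
Monoclinic crystal system: narrows the field to Staurolite, Sphene.
The minerals that satisfy all observations are Sphene, Staurolite.
That is 2 minerals.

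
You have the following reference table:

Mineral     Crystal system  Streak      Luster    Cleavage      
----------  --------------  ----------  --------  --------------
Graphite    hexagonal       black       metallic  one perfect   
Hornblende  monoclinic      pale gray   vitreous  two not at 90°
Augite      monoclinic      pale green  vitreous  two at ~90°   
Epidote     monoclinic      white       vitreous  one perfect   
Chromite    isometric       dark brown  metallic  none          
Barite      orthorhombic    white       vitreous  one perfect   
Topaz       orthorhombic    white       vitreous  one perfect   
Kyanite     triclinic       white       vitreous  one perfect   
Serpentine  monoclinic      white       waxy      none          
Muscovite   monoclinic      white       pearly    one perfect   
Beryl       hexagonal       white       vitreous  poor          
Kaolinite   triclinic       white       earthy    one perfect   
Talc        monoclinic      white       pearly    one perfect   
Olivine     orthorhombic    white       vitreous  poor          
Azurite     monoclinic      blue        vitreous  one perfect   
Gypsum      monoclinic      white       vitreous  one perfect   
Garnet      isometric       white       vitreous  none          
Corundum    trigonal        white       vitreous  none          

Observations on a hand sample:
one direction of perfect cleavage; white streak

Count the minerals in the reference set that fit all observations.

8

One direction of perfect cleavage: Graphite, Epidote, Barite, Topaz, Kyanite, Muscovite, Kaolinite, Talc, Azurite, Gypsum remain.
White streak is inconsistent with Graphite, Azurite.
Remaining candidates: Barite, Epidote, Gypsum, Kaolinite, Kyanite, Muscovite, Talc, Topaz.
That is 8 minerals.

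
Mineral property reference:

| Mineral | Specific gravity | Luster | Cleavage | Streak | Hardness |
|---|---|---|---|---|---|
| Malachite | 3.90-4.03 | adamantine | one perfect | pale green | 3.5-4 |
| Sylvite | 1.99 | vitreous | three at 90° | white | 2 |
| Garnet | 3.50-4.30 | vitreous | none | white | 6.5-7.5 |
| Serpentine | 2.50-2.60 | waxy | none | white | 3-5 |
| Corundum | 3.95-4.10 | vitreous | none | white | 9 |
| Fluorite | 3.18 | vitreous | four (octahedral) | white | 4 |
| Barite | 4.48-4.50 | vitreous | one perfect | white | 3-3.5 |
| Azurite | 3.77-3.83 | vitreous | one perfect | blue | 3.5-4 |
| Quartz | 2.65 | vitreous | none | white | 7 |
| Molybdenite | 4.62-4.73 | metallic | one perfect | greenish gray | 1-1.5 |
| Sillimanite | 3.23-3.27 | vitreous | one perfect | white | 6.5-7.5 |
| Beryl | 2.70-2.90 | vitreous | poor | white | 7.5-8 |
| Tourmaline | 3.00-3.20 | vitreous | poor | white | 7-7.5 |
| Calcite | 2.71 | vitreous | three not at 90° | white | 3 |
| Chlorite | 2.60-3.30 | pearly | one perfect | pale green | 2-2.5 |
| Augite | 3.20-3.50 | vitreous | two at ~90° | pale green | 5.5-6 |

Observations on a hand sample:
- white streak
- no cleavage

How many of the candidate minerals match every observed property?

White streak excludes Malachite, Azurite, Molybdenite, Chlorite, Augite.
No cleavage: leaves Garnet, Serpentine, Corundum, Quartz.
Consistent with every observation: Corundum, Garnet, Quartz, Serpentine.
That is 4 minerals.

4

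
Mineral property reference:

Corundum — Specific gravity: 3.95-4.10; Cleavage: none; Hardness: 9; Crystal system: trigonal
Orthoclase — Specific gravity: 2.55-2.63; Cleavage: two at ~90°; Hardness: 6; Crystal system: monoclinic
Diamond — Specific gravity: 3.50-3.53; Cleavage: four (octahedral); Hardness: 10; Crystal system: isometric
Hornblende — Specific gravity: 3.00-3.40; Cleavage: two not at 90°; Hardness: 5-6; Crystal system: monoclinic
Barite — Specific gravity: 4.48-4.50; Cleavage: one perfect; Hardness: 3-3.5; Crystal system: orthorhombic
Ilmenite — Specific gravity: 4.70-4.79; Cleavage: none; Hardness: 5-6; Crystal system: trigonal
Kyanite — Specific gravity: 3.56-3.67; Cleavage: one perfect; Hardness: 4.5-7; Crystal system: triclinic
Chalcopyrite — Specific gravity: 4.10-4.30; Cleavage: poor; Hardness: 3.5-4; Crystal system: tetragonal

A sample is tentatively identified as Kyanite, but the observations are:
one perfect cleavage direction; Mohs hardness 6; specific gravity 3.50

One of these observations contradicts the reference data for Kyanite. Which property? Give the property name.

specific gravity

One perfect cleavage direction: Kyanite has cleavage one perfect — matches.
Mohs hardness 6: Kyanite has hardness 4.5-7 — matches.
Specific gravity 3.50: Kyanite has SG 3.56-3.67 — inconsistent.
Only the specific gravity is inconsistent.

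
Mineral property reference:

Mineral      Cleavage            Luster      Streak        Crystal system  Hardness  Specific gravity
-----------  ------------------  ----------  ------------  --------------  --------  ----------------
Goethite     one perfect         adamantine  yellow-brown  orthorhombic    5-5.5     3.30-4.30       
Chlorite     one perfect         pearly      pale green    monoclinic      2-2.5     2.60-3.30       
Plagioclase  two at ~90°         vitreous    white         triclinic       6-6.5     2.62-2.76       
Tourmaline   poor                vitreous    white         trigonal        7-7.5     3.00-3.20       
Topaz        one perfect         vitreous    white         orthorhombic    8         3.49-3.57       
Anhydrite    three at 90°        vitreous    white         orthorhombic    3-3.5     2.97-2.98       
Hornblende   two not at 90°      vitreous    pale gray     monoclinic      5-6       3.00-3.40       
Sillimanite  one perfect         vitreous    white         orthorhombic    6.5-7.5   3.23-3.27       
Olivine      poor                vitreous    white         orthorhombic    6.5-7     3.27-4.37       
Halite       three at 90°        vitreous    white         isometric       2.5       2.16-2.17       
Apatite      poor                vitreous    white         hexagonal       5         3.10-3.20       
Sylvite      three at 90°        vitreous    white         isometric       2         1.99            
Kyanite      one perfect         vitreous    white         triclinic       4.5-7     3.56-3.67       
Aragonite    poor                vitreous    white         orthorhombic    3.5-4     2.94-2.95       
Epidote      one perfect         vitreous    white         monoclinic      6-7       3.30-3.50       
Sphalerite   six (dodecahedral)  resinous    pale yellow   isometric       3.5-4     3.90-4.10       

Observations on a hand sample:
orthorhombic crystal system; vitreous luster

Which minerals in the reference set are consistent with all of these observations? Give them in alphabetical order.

Orthorhombic crystal system: narrows the field to Goethite, Topaz, Anhydrite, Sillimanite, Olivine, Aragonite.
Vitreous luster excludes Goethite.
Remaining candidates: Anhydrite, Aragonite, Olivine, Sillimanite, Topaz.

Anhydrite, Aragonite, Olivine, Sillimanite, Topaz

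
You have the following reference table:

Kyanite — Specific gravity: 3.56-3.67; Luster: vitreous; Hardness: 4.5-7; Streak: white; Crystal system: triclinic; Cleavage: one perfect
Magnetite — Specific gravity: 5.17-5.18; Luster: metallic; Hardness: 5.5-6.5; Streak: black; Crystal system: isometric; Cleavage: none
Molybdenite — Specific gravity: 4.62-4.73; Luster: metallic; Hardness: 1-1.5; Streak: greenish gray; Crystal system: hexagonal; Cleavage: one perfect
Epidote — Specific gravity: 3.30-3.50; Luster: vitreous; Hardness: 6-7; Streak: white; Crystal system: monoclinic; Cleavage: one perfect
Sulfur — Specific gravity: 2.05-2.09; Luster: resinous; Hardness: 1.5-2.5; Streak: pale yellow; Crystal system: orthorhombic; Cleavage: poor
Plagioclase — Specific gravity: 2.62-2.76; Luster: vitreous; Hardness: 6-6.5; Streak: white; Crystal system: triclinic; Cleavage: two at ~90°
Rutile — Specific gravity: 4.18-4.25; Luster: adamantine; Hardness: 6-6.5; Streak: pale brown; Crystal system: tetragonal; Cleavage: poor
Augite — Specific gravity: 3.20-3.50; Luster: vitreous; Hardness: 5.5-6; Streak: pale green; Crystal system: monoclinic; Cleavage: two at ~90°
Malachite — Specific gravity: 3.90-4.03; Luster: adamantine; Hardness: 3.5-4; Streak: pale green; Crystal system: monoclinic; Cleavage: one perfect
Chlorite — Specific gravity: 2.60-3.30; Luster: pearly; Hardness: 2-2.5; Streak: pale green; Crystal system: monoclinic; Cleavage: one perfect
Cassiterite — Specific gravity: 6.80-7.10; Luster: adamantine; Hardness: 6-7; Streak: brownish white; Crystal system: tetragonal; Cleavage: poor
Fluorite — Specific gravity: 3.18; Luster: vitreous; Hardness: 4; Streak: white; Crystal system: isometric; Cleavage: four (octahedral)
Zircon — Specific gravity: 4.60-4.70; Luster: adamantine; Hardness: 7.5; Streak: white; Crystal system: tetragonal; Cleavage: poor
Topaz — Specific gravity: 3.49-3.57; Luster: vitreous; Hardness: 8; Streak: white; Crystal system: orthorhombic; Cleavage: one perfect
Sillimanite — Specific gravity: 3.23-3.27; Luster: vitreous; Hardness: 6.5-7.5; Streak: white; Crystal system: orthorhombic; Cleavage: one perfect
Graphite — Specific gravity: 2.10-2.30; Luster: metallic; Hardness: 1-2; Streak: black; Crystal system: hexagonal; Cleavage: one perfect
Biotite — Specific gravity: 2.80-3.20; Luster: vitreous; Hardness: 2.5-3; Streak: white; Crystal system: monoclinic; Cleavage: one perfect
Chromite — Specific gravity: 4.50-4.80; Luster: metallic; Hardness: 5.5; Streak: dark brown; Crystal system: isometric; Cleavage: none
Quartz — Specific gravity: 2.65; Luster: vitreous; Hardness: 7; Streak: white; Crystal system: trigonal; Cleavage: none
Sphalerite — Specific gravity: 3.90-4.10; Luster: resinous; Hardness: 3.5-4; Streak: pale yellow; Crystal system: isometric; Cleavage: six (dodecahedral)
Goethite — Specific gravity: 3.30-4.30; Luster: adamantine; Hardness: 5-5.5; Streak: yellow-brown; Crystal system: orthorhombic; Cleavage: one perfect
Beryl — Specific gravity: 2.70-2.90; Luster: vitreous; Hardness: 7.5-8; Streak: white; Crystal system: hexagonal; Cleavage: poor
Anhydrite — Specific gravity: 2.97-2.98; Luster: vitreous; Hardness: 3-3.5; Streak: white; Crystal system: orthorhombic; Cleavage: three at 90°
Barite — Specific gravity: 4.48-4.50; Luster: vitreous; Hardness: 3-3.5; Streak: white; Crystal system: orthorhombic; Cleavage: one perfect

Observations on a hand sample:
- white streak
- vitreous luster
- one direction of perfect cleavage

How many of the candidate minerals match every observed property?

6

White streak — Kyanite, Epidote, Plagioclase, Fluorite, Zircon, Topaz, Sillimanite, Biotite, Quartz, Beryl, Anhydrite, Barite remain.
Vitreous luster eliminates Zircon.
One direction of perfect cleavage is inconsistent with Plagioclase, Fluorite, Quartz, Beryl, Anhydrite.
Remaining candidates: Barite, Biotite, Epidote, Kyanite, Sillimanite, Topaz.
That is 6 minerals.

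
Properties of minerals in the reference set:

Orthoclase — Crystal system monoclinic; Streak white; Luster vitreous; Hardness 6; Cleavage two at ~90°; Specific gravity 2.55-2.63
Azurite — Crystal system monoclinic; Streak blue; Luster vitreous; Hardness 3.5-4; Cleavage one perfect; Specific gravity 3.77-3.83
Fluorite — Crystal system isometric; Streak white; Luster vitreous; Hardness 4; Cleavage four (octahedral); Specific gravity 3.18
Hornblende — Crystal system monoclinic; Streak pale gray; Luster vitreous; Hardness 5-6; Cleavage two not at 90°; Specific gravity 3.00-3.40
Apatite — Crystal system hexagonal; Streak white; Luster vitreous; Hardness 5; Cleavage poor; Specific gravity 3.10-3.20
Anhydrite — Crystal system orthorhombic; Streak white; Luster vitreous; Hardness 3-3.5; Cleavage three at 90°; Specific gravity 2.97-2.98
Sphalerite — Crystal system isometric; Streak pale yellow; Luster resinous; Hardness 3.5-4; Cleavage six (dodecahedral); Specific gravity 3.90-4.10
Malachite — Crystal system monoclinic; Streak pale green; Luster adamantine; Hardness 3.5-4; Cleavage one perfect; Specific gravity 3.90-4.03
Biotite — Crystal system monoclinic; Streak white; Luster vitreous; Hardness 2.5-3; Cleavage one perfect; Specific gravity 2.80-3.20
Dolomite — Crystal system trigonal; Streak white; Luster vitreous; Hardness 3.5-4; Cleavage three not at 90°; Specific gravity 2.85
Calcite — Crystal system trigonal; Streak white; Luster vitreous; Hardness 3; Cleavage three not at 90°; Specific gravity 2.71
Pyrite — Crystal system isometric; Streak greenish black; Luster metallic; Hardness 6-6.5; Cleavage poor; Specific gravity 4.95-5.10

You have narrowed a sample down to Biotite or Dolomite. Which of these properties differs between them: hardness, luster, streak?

Hardness: Biotite 2.5-3, Dolomite 3.5-4 — different.
Luster: both vitreous — shared.
Streak: both white — shared.
Only hardness differs between Biotite and Dolomite among the listed tests.

hardness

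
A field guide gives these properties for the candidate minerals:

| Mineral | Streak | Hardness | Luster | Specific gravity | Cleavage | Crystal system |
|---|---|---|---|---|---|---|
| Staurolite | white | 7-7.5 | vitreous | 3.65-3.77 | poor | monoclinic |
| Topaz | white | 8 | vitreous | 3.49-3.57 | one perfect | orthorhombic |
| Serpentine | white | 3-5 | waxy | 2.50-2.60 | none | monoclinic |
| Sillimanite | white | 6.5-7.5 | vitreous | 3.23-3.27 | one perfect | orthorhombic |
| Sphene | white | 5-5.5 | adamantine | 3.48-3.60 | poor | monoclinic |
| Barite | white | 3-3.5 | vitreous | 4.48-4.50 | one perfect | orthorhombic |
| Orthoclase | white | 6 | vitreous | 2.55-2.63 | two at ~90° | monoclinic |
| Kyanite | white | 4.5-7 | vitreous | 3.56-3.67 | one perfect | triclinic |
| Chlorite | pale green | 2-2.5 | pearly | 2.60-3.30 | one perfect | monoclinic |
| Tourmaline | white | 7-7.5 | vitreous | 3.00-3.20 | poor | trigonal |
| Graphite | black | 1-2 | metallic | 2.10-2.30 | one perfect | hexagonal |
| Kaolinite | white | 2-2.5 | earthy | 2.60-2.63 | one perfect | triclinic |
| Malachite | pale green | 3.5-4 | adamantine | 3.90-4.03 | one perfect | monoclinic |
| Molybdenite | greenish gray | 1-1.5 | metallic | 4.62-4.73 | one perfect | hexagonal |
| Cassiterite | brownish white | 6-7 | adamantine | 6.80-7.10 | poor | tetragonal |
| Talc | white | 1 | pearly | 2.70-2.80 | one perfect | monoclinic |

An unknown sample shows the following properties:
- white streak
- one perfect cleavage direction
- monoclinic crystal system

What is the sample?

White streak eliminates Chlorite, Graphite, Malachite, Molybdenite, Cassiterite.
One perfect cleavage direction is inconsistent with Staurolite, Serpentine, Sphene, Orthoclase, Tourmaline.
Monoclinic crystal system — leaves Talc.
Talc is the sole remaining match.

Talc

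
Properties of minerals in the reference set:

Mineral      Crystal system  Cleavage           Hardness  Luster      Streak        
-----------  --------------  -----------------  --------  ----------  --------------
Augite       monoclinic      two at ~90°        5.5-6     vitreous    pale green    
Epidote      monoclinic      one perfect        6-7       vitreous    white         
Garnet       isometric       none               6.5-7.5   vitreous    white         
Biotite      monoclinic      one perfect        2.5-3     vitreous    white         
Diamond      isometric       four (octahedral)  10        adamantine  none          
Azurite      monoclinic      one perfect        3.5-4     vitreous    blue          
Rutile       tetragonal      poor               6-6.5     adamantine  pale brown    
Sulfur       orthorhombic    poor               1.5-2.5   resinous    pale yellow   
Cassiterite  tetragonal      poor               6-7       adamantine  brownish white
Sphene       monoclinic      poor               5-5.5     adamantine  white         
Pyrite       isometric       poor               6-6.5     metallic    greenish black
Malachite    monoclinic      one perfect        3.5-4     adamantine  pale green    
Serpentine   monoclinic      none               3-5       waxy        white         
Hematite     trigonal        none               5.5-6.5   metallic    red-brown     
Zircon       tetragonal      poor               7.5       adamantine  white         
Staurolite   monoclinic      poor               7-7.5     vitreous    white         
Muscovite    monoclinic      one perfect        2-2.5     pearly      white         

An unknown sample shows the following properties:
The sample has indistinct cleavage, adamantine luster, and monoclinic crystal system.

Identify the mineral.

Indistinct cleavage: Rutile, Sulfur, Cassiterite, Sphene, Pyrite, Zircon, Staurolite remain.
Adamantine luster is inconsistent with Sulfur, Pyrite, Staurolite.
Monoclinic crystal system: Sphene remains.
Sphene is the sole remaining match.

Sphene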